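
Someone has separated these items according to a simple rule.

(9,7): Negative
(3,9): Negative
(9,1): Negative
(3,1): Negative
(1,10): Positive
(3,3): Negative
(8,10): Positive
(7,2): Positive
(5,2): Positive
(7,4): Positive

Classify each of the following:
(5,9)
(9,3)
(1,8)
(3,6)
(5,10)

Negative, Negative, Positive, Positive, Positive

One predicate separates the groups cleanly: second is even.
(5,9): Negative (second 9).
(9,3): Negative (second 3).
(1,8): Positive (second 8).
(3,6): Positive (second 6).
(5,10): Positive (second 10).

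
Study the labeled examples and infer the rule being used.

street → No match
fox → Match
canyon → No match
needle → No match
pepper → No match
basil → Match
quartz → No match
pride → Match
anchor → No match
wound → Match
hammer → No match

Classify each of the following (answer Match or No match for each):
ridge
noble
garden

Match, Match, No match

The common property of the 'Match' items is: odd length. No 'No match' item has it.
Match: ridge, since length 5. Match: noble, since length 5. No match: garden, since length 6.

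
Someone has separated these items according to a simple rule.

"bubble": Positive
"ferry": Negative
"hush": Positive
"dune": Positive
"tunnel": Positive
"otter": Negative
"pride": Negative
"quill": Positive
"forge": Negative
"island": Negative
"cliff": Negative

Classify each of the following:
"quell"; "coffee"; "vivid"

Positive, Negative, Negative

Comparing the two groups points to one rule — contains 'u'.
"quell": has 'u', fits → Positive. "coffee": no 'u', fails the rule → Negative. "vivid": no 'u', fails the rule → Negative.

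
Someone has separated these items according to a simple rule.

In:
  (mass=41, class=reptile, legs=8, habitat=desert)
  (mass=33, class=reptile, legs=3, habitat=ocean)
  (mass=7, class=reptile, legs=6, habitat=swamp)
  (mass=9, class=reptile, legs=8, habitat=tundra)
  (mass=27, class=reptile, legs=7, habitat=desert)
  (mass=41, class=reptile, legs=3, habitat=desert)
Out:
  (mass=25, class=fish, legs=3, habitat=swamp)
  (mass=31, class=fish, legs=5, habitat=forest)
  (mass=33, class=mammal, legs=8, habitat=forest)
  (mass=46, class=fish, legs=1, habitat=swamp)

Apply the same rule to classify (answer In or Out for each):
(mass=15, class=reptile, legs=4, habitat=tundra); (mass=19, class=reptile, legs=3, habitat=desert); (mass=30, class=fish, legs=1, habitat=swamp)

In, In, Out

Looking at the examples, the only property every 'In' case has and every 'Out' case lacks is: class is reptile.
In: (mass=15, class=reptile, legs=4, habitat=tundra), since class is reptile.
In: (mass=19, class=reptile, legs=3, habitat=desert), since class is reptile.
Out: (mass=30, class=fish, legs=1, habitat=swamp), since class is fish.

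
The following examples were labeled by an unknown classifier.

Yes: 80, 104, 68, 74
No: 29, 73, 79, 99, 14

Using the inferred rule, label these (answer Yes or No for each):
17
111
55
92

No, No, No, Yes

Rule: even AND at least 29. This holds for each 'Yes' example and fails for each 'No' one.
No: 17, since 17 is odd, 17 < 29. No: 111, since 111 is odd, 111 ≥ 29. No: 55, since 55 is odd, 55 ≥ 29. Yes: 92, since 92 is even, 92 ≥ 29.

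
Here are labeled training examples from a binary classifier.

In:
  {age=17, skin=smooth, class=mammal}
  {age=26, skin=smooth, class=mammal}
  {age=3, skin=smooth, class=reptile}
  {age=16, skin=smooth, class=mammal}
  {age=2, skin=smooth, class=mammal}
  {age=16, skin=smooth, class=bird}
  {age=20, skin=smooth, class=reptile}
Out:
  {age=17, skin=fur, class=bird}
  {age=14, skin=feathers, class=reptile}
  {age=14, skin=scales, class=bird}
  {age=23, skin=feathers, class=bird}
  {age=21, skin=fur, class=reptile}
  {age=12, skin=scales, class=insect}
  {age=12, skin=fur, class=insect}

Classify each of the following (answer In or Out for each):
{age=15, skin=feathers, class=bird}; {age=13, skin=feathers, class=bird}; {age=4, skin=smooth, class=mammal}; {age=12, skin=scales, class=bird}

Out, Out, In, Out

A rule that fits every label: skin is smooth — true of each 'In' example, false of each 'Out' one.
Out: {age=15, skin=feathers, class=bird}, since skin is feathers.
Out: {age=13, skin=feathers, class=bird}, since skin is feathers.
In: {age=4, skin=smooth, class=mammal}, since skin is smooth.
Out: {age=12, skin=scales, class=bird}, since skin is scales.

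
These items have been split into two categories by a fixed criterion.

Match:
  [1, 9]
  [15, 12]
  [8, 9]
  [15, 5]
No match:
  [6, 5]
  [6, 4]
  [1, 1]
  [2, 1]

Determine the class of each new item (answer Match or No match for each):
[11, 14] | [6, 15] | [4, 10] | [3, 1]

Match, Match, Match, No match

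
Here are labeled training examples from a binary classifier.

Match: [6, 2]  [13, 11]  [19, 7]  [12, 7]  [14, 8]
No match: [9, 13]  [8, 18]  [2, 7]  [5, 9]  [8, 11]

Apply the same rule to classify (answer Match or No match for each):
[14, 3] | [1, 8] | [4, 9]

The rule appears to be: first > second.
[14, 3] — 14 > 3, hence Match.
[1, 8] — 1 < 8, hence No match.
[4, 9] — 4 < 9, hence No match.

Match, No match, No match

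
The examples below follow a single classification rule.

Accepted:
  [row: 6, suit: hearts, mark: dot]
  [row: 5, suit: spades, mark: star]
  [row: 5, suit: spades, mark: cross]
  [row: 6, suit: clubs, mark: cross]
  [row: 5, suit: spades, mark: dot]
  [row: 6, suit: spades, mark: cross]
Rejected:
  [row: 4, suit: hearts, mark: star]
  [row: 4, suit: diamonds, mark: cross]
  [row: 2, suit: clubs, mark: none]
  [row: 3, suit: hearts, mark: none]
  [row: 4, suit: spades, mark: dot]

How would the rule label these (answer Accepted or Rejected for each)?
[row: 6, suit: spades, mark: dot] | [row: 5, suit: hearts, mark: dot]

A rule that fits every label: row ≥ 5 — true of each 'Accepted' example, false of each 'Rejected' one.

Accepted, Accepted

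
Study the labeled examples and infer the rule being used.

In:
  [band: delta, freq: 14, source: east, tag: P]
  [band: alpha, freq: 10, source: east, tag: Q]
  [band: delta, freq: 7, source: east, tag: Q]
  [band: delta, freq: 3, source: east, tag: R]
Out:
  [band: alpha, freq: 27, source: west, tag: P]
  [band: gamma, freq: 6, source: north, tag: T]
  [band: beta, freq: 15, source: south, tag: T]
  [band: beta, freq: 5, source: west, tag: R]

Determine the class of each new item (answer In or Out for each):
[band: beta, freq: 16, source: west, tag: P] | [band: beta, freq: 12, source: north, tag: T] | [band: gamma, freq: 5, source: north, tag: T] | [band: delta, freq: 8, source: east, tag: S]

'In' ⟺ source is east.
[band: beta, freq: 16, source: west, tag: P]: source is west — does not satisfy this, so Out. [band: beta, freq: 12, source: north, tag: T]: source is north — does not satisfy this, so Out. [band: gamma, freq: 5, source: north, tag: T]: source is north — does not satisfy this, so Out. [band: delta, freq: 8, source: east, tag: S]: source is east — passes, so In.

Out, Out, Out, In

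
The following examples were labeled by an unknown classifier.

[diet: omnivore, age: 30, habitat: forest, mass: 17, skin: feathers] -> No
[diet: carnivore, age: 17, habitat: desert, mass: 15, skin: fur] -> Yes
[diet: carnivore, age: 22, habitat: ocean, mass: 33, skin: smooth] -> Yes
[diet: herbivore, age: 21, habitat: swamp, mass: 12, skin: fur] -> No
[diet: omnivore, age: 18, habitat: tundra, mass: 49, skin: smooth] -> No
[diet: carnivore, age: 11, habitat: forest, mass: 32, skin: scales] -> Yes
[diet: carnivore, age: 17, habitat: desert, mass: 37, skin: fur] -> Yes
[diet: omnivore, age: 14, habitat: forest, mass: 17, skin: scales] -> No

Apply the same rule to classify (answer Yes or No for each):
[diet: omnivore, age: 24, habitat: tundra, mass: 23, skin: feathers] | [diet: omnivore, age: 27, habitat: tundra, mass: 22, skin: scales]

No, No

The rule appears to be: diet is carnivore.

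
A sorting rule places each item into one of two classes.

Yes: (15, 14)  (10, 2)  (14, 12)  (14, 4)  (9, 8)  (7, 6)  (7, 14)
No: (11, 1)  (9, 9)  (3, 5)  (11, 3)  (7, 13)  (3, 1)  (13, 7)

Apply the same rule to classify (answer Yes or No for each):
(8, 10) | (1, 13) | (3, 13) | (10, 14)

Yes, No, No, Yes

One predicate separates the groups cleanly: second is even.
(8, 10): second 10, has this property → Yes.
(1, 13): second 13, doesn't qualify → No.
(3, 13): second 13, doesn't qualify → No.
(10, 14): second 14, has this property → Yes.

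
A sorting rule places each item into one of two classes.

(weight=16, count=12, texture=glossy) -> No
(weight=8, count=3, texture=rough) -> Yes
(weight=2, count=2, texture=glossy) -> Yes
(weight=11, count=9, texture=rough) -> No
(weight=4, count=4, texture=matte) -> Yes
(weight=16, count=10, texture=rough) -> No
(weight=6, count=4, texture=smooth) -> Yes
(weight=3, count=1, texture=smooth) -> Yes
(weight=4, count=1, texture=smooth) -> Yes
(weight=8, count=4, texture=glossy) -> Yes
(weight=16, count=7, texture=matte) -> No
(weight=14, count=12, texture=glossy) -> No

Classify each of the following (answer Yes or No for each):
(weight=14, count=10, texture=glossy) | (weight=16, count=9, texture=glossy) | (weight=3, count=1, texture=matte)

No, No, Yes

The common property of the 'Yes' items is: count ≤ 4. No 'No' item has it.
(weight=14, count=10, texture=glossy): No (count = 10).
(weight=16, count=9, texture=glossy): No (count = 9).
(weight=3, count=1, texture=matte): Yes (count = 1).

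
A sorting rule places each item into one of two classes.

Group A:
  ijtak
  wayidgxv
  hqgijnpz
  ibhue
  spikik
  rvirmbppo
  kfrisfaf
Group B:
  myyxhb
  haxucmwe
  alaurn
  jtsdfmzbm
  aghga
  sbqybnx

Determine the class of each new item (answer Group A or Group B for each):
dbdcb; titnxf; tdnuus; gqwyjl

Group B, Group A, Group B, Group B

One predicate separates the groups cleanly: contains 'i'.
dbdcb: no 'i', does not fit → Group B. titnxf: has 'i', meets the rule → Group A. tdnuus: no 'i', does not fit → Group B. gqwyjl: no 'i', does not fit → Group B.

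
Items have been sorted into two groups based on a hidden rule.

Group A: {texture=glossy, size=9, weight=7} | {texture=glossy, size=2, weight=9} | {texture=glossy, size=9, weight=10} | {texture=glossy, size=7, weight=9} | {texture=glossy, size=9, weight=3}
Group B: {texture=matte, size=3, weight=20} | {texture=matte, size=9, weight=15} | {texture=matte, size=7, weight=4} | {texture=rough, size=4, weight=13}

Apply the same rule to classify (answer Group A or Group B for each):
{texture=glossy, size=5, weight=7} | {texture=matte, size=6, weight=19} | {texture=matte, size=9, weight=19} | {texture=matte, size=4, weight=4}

All 'Group A' examples share one property — texture is glossy — and every 'Group B' example lacks it.

Group A, Group B, Group B, Group B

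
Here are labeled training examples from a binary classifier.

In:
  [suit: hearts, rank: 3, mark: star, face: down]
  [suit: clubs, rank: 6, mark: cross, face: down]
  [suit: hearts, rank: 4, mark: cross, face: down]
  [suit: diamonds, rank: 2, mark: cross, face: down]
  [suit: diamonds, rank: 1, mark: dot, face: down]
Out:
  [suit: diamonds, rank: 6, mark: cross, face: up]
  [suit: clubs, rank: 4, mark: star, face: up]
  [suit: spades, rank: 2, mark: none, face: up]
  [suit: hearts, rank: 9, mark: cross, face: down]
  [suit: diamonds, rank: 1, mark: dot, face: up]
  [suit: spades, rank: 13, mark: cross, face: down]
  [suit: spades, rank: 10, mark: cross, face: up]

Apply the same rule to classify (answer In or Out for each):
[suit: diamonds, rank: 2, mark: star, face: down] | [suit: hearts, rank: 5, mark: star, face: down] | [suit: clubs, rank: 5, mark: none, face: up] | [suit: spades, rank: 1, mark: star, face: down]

In, In, Out, In

A rule that fits every label: face is down AND rank ≤ 6 — true of each 'In' example, false of each 'Out' one.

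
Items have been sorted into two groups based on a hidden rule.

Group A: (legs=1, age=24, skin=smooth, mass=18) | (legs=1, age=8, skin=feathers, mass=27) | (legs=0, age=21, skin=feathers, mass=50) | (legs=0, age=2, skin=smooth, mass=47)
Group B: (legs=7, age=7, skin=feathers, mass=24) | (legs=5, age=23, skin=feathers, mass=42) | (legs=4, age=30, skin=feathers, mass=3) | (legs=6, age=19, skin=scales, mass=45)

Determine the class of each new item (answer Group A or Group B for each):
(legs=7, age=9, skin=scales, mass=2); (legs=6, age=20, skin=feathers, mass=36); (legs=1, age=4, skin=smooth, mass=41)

Group B, Group B, Group A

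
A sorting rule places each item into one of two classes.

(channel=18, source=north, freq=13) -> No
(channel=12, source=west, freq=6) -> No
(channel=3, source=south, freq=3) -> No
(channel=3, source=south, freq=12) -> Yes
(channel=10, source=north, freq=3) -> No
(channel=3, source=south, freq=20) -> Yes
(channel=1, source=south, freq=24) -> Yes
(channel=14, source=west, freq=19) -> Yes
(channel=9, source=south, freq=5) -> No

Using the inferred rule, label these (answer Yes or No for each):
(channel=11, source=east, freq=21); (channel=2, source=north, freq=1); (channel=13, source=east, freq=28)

Yes, No, Yes

A rule that fits every label: channel ≤ 14 AND freq ≥ 12 — true of each 'Yes' example, false of each 'No' one.
(channel=11, source=east, freq=21) — channel = 11, freq = 21, hence Yes. (channel=2, source=north, freq=1) — channel = 2, freq = 1, hence No. (channel=13, source=east, freq=28) — channel = 13, freq = 28, hence Yes.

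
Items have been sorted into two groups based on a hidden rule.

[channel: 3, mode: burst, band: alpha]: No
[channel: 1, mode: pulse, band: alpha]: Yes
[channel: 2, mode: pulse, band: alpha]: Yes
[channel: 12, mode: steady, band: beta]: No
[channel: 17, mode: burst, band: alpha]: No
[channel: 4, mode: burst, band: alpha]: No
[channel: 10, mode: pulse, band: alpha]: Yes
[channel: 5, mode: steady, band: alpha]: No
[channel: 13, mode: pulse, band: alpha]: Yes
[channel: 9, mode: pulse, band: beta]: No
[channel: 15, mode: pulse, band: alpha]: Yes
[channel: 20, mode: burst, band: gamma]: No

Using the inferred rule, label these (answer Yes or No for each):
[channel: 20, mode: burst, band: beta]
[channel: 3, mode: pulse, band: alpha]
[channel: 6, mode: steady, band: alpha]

The rule appears to be: band is alpha AND mode is pulse.
[channel: 20, mode: burst, band: beta]: band is beta, mode is burst — lacks this property, so No. [channel: 3, mode: pulse, band: alpha]: band is alpha, mode is pulse — satisfies this, so Yes. [channel: 6, mode: steady, band: alpha]: band is alpha, mode is steady — lacks this property, so No.

No, Yes, No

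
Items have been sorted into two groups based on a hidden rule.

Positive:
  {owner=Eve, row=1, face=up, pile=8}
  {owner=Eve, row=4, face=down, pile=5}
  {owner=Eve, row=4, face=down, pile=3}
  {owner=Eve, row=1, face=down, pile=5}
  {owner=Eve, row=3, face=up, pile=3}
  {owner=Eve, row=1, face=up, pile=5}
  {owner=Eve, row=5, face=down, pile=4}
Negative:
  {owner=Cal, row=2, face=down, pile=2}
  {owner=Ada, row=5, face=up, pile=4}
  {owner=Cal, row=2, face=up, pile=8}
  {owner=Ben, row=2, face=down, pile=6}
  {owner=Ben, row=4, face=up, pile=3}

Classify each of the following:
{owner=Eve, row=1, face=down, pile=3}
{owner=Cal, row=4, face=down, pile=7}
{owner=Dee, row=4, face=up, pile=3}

Positive, Negative, Negative

One predicate separates the groups cleanly: owner is Eve.
{owner=Eve, row=1, face=down, pile=3} → owner is Eve → Positive.
{owner=Cal, row=4, face=down, pile=7} → owner is Cal → Negative.
{owner=Dee, row=4, face=up, pile=3} → owner is Dee → Negative.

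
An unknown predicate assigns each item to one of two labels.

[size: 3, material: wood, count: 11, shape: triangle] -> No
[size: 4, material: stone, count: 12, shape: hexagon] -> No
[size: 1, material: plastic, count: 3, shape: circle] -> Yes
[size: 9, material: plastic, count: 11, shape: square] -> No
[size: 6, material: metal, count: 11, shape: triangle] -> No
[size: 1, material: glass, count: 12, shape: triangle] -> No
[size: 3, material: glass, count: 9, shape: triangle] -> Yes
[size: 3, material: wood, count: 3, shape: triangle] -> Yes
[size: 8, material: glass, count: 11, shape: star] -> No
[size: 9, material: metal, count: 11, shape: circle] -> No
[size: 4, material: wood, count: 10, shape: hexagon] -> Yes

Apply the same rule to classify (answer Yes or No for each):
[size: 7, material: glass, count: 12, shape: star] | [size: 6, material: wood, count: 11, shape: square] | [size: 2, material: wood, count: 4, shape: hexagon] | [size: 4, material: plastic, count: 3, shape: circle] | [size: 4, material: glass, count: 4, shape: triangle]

No, No, Yes, Yes, Yes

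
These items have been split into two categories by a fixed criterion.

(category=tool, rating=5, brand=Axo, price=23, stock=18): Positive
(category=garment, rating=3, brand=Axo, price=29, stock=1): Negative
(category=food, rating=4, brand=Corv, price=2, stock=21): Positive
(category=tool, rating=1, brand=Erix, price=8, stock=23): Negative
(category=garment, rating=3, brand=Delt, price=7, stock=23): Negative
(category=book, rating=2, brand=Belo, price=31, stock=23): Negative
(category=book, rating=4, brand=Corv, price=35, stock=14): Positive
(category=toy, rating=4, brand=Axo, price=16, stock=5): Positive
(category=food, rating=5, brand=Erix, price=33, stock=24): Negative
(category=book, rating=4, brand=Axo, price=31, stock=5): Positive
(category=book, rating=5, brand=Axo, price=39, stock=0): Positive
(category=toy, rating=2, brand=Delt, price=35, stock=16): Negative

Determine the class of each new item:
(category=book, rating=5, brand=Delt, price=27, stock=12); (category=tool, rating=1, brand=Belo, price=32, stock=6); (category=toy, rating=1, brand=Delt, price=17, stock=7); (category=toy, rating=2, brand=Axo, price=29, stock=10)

'Positive' ⟺ stock ≤ 21 AND rating ≥ 4.
(category=book, rating=5, brand=Delt, price=27, stock=12) → stock = 12, rating = 5 → Positive.
(category=tool, rating=1, brand=Belo, price=32, stock=6) → stock = 6, rating = 1 → Negative.
(category=toy, rating=1, brand=Delt, price=17, stock=7) → stock = 7, rating = 1 → Negative.
(category=toy, rating=2, brand=Axo, price=29, stock=10) → stock = 10, rating = 2 → Negative.

Positive, Negative, Negative, Negative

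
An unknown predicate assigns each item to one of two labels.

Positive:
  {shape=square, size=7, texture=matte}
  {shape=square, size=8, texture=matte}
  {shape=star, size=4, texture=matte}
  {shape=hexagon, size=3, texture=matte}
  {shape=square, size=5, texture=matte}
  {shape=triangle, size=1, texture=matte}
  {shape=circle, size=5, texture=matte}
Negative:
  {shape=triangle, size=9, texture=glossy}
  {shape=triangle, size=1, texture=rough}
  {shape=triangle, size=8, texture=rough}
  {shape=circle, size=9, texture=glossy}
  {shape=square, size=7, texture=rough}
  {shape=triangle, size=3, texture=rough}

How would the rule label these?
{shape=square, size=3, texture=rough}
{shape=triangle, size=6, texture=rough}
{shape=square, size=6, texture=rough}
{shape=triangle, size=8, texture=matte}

Negative, Negative, Negative, Positive

The distinguishing property — texture is matte — holds for all the 'Positive' cases and none of the 'Negative' cases.
Negative: {shape=square, size=3, texture=rough}, since texture is rough. Negative: {shape=triangle, size=6, texture=rough}, since texture is rough. Negative: {shape=square, size=6, texture=rough}, since texture is rough. Positive: {shape=triangle, size=8, texture=matte}, since texture is matte.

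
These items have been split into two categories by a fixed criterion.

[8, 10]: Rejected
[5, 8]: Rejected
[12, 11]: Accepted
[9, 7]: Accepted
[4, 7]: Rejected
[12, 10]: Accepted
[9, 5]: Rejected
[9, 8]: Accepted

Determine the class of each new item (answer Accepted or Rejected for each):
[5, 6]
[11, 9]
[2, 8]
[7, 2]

Rejected, Accepted, Rejected, Rejected

One predicate separates the groups cleanly: first > second AND sum ≥ 16.
[5, 6]: Rejected (5 < 6, 5+6 = 11).
[11, 9]: Accepted (11 > 9, 11+9 = 20).
[2, 8]: Rejected (2 < 8, 2+8 = 10).
[7, 2]: Rejected (7 > 2, 7+2 = 9).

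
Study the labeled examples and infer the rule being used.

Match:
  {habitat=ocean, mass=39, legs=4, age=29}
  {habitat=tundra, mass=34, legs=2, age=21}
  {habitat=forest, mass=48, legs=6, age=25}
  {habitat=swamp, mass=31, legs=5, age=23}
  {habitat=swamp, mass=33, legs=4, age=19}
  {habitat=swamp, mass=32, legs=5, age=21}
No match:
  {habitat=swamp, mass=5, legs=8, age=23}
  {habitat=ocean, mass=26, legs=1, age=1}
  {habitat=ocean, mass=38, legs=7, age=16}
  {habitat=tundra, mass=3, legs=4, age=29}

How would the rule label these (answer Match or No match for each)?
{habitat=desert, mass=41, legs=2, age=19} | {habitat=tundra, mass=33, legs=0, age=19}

Match, Match

'Match' ⟺ mass ≥ 26 AND age ≥ 19.
{habitat=desert, mass=41, legs=2, age=19}: mass = 41, age = 19 — passes, so Match.
{habitat=tundra, mass=33, legs=0, age=19}: mass = 33, age = 19 — passes, so Match.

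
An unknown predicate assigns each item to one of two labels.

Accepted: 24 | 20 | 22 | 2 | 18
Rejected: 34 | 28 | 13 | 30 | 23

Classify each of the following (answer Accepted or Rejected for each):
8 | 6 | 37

The rule appears to be: even AND at most 24.
8: 8 is even, 8 ≤ 24 — passes, so Accepted.
6: 6 is even, 6 ≤ 24 — passes, so Accepted.
37: 37 is odd, 37 > 24 — fails this test, so Rejected.

Accepted, Accepted, Rejected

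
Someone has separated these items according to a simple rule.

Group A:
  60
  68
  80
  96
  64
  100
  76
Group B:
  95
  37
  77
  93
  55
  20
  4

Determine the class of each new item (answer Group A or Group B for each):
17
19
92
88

Group B, Group B, Group A, Group A

One predicate separates the groups cleanly: even AND at least 37.
17: Group B (17 is odd, 17 < 37).
19: Group B (19 is odd, 19 < 37).
92: Group A (92 is even, 92 ≥ 37).
88: Group A (88 is even, 88 ≥ 37).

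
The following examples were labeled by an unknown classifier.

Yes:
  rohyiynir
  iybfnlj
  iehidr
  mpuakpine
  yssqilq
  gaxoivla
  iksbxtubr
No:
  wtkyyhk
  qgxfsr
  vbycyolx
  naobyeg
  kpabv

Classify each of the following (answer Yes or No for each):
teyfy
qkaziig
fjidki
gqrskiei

Rule: contains 'i'. This holds for each 'Yes' example and fails for each 'No' one.
teyfy: no 'i' — doesn't match, so No.
qkaziig: has 'i' — satisfies this, so Yes.
fjidki: has 'i' — satisfies this, so Yes.
gqrskiei: has 'i' — satisfies this, so Yes.

No, Yes, Yes, Yes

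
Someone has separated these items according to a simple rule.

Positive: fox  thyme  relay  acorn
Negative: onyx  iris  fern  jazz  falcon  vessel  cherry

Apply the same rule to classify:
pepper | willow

Negative, Negative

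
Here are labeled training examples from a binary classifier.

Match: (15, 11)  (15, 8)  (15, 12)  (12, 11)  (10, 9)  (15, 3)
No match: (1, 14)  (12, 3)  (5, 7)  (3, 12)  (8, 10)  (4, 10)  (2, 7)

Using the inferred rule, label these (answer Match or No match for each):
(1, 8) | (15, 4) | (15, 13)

No match, Match, Match

The simplest hypothesis consistent with all the labels is: first > second AND sum ≥ 18.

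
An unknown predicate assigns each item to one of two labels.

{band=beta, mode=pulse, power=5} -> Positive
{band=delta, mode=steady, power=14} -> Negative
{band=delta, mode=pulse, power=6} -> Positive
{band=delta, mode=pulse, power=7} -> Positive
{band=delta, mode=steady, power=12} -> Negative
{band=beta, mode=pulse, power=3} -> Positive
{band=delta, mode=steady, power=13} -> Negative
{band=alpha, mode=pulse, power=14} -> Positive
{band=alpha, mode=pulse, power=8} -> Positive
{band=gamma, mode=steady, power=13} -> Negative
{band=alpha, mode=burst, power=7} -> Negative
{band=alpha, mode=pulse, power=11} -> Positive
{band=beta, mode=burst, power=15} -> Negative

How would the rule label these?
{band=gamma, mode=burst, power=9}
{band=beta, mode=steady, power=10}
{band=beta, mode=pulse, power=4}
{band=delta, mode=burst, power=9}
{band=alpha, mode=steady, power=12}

One predicate separates the groups cleanly: mode is pulse.

Negative, Negative, Positive, Negative, Negative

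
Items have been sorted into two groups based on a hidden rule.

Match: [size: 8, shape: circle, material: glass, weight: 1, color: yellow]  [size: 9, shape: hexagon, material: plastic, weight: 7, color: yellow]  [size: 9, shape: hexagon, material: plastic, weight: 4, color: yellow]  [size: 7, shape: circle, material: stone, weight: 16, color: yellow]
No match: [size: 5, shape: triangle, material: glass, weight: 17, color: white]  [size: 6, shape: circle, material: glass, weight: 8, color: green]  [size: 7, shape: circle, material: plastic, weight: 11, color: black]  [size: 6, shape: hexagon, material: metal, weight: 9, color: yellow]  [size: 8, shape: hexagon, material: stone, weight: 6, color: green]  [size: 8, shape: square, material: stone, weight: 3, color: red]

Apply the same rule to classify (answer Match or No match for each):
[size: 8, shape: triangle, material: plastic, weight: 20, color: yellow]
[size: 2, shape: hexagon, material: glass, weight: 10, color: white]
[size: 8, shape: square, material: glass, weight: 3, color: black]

The simplest hypothesis consistent with all the labels is: color is yellow AND size ≥ 7.
[size: 8, shape: triangle, material: plastic, weight: 20, color: yellow] — color is yellow, size = 8, hence Match.
[size: 2, shape: hexagon, material: glass, weight: 10, color: white] — color is white, size = 2, hence No match.
[size: 8, shape: square, material: glass, weight: 3, color: black] — color is black, size = 8, hence No match.

Match, No match, No match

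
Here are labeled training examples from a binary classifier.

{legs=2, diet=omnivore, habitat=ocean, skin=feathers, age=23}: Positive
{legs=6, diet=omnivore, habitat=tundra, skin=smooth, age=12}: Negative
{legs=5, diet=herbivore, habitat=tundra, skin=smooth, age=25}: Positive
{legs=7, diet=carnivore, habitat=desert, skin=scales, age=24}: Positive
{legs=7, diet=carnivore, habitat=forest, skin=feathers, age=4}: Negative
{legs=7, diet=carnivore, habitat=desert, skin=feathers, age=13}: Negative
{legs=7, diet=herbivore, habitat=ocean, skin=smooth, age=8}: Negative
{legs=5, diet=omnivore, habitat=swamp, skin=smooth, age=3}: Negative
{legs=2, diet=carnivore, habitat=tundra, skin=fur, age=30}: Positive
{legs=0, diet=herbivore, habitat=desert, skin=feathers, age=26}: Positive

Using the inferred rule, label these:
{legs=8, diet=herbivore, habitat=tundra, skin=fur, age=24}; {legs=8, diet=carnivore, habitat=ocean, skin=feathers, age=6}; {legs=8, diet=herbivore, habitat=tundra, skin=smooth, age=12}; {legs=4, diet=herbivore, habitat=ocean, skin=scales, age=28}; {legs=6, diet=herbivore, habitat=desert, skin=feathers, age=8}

The common property of the 'Positive' items is: age ≥ 23. No 'Negative' item has it.

Positive, Negative, Negative, Positive, Negative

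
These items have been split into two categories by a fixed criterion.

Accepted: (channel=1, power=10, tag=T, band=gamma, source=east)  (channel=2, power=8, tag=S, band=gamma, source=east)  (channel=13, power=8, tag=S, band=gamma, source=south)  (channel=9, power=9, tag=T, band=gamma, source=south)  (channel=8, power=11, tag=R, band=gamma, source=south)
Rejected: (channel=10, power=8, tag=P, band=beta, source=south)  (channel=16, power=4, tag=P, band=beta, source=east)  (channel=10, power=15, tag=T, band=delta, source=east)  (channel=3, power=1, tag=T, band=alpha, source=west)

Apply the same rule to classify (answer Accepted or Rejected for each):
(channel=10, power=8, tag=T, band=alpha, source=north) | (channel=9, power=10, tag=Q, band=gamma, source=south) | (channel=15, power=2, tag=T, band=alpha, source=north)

The classifier is using: band is gamma.
(channel=10, power=8, tag=T, band=alpha, source=north) — band is alpha, hence Rejected.
(channel=9, power=10, tag=Q, band=gamma, source=south) — band is gamma, hence Accepted.
(channel=15, power=2, tag=T, band=alpha, source=north) — band is alpha, hence Rejected.

Rejected, Accepted, Rejected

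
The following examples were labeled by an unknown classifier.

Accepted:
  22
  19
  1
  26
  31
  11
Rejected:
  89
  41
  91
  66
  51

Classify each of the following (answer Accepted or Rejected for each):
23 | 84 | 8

Rule: at most 31. This holds for each 'Accepted' example and fails for each 'Rejected' one.
23: 23 ≤ 31, matches → Accepted.
84: 84 > 31, doesn't qualify → Rejected.
8: 8 ≤ 31, matches → Accepted.

Accepted, Rejected, Accepted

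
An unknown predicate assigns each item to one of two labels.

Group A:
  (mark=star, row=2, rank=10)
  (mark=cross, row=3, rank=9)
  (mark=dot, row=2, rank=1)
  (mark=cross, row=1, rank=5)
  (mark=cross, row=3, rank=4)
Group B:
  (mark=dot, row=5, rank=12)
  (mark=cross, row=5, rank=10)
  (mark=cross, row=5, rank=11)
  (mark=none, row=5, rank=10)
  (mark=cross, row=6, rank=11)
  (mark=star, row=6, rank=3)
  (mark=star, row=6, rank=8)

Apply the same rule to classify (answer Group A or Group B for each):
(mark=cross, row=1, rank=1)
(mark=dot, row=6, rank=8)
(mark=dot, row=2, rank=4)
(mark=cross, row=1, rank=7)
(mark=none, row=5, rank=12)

Group A, Group B, Group A, Group A, Group B

The rule appears to be: row ≤ 3.
(mark=cross, row=1, rank=1): row = 1, matches → Group A.
(mark=dot, row=6, rank=8): row = 6, does not pass → Group B.
(mark=dot, row=2, rank=4): row = 2, matches → Group A.
(mark=cross, row=1, rank=7): row = 1, matches → Group A.
(mark=none, row=5, rank=12): row = 5, does not pass → Group B.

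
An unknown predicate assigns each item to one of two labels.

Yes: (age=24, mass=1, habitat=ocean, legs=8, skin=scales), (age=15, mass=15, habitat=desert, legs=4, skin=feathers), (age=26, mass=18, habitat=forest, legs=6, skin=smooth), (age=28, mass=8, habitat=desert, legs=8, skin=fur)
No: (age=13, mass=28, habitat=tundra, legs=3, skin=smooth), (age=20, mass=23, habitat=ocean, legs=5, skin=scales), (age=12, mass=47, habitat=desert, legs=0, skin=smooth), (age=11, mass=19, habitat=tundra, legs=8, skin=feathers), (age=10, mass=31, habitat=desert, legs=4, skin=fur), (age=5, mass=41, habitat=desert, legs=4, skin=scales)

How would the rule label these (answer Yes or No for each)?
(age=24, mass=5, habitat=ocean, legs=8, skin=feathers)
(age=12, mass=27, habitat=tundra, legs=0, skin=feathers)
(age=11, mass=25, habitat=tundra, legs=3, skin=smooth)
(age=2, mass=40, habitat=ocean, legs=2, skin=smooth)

Yes, No, No, No

The simplest hypothesis consistent with all the labels is: mass ≤ 18.
(age=24, mass=5, habitat=ocean, legs=8, skin=feathers): mass = 5 — qualifies, so Yes.
(age=12, mass=27, habitat=tundra, legs=0, skin=feathers): mass = 27 — doesn't qualify, so No.
(age=11, mass=25, habitat=tundra, legs=3, skin=smooth): mass = 25 — doesn't qualify, so No.
(age=2, mass=40, habitat=ocean, legs=2, skin=smooth): mass = 40 — doesn't qualify, so No.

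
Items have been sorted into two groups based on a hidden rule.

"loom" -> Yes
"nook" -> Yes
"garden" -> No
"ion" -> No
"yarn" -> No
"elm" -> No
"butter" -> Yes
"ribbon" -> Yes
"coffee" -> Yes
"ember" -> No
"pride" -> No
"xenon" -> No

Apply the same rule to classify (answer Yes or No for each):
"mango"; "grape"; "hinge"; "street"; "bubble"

Checking candidate rules against both groups, what survives is: has a double letter.
"mango" — no doubled letter, hence No.
"grape" — no doubled letter, hence No.
"hinge" — no doubled letter, hence No.
"street" — 'ee' doubled, hence Yes.
"bubble" — 'bb' doubled, hence Yes.

No, No, No, Yes, Yes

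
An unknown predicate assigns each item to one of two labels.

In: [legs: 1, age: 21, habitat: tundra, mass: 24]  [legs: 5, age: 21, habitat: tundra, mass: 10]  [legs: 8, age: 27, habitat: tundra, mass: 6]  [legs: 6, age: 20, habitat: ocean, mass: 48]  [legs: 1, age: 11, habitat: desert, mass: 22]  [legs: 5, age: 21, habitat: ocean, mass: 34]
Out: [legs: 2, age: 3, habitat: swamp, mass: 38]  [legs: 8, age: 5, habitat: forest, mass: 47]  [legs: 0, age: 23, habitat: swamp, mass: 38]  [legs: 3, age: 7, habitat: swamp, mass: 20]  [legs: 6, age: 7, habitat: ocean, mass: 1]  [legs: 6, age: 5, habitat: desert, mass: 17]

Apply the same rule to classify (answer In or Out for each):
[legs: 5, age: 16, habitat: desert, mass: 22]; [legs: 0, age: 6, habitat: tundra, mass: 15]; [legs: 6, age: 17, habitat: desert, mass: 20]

In, Out, In

The simplest hypothesis consistent with all the labels is: legs ≥ 1 AND age ≥ 11.
[legs: 5, age: 16, habitat: desert, mass: 22]: legs = 5, age = 16 — meets the rule, so In.
[legs: 0, age: 6, habitat: tundra, mass: 15]: legs = 0, age = 6 — doesn't match, so Out.
[legs: 6, age: 17, habitat: desert, mass: 20]: legs = 6, age = 17 — meets the rule, so In.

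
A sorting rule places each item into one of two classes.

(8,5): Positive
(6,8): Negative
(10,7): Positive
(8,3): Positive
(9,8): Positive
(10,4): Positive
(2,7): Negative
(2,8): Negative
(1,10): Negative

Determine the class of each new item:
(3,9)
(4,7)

A rule that fits every label: first > second — true of each 'Positive' example, false of each 'Negative' one.
(3,9) → 3 < 9 → Negative. (4,7) → 4 < 7 → Negative.

Negative, Negative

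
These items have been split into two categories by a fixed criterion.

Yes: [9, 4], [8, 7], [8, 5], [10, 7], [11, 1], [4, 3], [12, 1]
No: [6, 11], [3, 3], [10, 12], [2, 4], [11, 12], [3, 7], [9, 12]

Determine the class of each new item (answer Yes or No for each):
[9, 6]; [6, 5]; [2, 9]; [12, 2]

Every 'Yes' example satisfies: first > second. None of the 'No' examples do.
[9, 6]: 9 > 6, satisfies this → Yes. [6, 5]: 6 > 5, satisfies this → Yes. [2, 9]: 2 < 9, doesn't match → No. [12, 2]: 12 > 2, satisfies this → Yes.

Yes, Yes, No, Yes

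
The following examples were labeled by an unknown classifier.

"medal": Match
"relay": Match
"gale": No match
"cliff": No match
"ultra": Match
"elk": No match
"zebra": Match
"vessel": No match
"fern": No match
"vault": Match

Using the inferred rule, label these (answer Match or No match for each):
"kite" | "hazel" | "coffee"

No match, Match, No match

The common property of the 'Match' items is: odd length AND contains 'a'. No 'No match' item has it.
"kite" — length 4, no 'a', hence No match.
"hazel" — length 5, has 'a', hence Match.
"coffee" — length 6, no 'a', hence No match.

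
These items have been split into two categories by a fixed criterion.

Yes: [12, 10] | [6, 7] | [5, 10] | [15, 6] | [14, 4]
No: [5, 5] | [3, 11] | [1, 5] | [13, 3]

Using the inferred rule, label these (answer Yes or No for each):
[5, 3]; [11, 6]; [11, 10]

No, Yes, Yes

A rule that fits every label: product is even — true of each 'Yes' example, false of each 'No' one.
[5, 3] → 5·3 = 15 → No. [11, 6] → 11·6 = 66 → Yes. [11, 10] → 11·10 = 110 → Yes.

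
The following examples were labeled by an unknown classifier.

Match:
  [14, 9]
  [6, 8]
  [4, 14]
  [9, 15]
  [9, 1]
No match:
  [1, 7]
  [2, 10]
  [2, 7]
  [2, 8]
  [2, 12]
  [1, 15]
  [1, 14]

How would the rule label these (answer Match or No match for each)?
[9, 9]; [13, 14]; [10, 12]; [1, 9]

Match, Match, Match, No match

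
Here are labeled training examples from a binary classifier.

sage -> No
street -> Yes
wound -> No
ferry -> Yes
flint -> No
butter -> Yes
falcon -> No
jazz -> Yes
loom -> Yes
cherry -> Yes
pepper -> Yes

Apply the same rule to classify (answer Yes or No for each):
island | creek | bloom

No, Yes, Yes

The simplest hypothesis consistent with all the labels is: has a double letter.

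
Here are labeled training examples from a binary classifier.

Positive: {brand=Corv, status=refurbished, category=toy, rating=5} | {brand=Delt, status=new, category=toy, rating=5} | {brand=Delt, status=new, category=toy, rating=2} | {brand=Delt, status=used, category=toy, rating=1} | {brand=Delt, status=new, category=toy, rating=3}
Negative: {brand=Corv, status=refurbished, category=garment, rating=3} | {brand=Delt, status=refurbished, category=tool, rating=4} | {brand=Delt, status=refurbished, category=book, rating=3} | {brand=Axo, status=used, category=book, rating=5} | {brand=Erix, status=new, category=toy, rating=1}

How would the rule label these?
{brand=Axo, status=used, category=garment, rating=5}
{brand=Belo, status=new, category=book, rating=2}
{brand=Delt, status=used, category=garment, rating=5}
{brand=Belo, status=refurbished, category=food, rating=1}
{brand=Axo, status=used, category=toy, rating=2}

Negative, Negative, Negative, Negative, Positive

The common property of the 'Positive' items is: category is toy AND brand is not Erix. No 'Negative' item has it.
{brand=Axo, status=used, category=garment, rating=5}: category is garment, brand is Axo — lacks this property, so Negative.
{brand=Belo, status=new, category=book, rating=2}: category is book, brand is Belo — lacks this property, so Negative.
{brand=Delt, status=used, category=garment, rating=5}: category is garment, brand is Delt — lacks this property, so Negative.
{brand=Belo, status=refurbished, category=food, rating=1}: category is food, brand is Belo — lacks this property, so Negative.
{brand=Axo, status=used, category=toy, rating=2}: category is toy, brand is Axo — meets the rule, so Positive.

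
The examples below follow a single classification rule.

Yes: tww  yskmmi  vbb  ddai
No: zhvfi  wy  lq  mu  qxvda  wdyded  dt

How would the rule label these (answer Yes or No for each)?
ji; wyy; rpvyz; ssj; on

The pattern is that an item is 'Yes' exactly when: has a double letter.
ji: no doubled letter, doesn't qualify → No.
wyy: 'yy' doubled, fits → Yes.
rpvyz: no doubled letter, doesn't qualify → No.
ssj: 'ss' doubled, fits → Yes.
on: no doubled letter, doesn't qualify → No.

No, Yes, No, Yes, No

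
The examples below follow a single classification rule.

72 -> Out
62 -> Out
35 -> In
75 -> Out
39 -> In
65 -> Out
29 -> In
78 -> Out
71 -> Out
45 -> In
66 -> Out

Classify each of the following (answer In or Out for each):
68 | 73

The classifier is using: at most 45.
68 — 68 > 45, hence Out.
73 — 73 > 45, hence Out.

Out, Out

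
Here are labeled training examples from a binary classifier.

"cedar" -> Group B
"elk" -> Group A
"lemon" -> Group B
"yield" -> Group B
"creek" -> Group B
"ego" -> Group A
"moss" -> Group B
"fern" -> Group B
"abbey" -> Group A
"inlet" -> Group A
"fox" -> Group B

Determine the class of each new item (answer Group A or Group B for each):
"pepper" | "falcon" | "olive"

Group B, Group B, Group A

Rule: starts with a vowel. This holds for each 'Group A' example and fails for each 'Group B' one.
"pepper": starts with 'p', does not fit → Group B.
"falcon": starts with 'f', does not fit → Group B.
"olive": starts with 'o', satisfies this → Group A.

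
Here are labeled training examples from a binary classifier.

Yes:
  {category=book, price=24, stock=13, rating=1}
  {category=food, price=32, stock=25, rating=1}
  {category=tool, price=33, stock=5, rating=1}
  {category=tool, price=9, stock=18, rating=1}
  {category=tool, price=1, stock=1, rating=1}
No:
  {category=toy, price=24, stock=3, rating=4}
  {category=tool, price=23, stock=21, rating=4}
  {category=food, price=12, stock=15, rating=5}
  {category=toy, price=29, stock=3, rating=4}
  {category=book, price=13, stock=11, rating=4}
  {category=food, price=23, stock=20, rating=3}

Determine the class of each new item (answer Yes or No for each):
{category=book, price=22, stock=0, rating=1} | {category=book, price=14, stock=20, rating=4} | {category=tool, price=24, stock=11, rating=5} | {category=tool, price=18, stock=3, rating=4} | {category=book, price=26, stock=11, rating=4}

Yes, No, No, No, No

Every 'Yes' example satisfies: rating = 1. None of the 'No' examples do.
{category=book, price=22, stock=0, rating=1}: rating = 1, passes → Yes.
{category=book, price=14, stock=20, rating=4}: rating = 4, fails the rule → No.
{category=tool, price=24, stock=11, rating=5}: rating = 5, fails the rule → No.
{category=tool, price=18, stock=3, rating=4}: rating = 4, fails the rule → No.
{category=book, price=26, stock=11, rating=4}: rating = 4, fails the rule → No.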